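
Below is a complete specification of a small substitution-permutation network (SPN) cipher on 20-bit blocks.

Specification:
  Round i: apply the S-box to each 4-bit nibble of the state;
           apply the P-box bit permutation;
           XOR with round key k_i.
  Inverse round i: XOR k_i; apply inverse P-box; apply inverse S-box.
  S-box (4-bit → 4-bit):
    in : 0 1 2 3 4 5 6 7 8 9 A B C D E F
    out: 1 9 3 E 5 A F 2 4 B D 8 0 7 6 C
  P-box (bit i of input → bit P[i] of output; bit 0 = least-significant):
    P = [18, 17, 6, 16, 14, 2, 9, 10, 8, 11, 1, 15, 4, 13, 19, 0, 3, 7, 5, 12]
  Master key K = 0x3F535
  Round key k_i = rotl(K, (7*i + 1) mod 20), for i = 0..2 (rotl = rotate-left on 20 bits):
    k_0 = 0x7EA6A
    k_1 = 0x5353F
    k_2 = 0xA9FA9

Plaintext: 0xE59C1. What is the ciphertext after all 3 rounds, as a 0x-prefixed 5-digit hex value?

s_0 = plaintext = 0xE59C1
s_1 = Round(s_0, k_0) = 0x243CB
s_2 = Round(s_1, k_1) = 0xCBDA5
s_3 = Round(s_2, k_2) = 0x9D0AA

0x9D0AA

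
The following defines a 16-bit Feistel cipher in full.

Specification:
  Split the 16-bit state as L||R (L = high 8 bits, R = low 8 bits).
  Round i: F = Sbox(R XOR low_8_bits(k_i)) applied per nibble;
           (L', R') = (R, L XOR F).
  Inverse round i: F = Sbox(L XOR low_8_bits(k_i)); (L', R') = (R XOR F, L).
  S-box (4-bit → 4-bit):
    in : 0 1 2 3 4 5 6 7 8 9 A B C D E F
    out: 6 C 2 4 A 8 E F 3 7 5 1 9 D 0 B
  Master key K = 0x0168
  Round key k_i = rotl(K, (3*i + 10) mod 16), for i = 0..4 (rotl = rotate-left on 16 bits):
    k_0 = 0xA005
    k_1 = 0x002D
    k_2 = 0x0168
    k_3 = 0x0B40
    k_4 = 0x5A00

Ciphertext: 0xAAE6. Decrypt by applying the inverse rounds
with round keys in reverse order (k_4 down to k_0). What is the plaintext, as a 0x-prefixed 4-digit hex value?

s_0 = ciphertext = 0xAAE6
s_1 = InvRound(s_0, k_4) = 0xB3AA
s_2 = InvRound(s_1, k_3) = 0x1EB3
s_3 = InvRound(s_2, k_2) = 0x4D1E
s_4 = InvRound(s_3, k_1) = 0xF84D
s_5 = InvRound(s_4, k_0) = 0xF0F8

0xF0F8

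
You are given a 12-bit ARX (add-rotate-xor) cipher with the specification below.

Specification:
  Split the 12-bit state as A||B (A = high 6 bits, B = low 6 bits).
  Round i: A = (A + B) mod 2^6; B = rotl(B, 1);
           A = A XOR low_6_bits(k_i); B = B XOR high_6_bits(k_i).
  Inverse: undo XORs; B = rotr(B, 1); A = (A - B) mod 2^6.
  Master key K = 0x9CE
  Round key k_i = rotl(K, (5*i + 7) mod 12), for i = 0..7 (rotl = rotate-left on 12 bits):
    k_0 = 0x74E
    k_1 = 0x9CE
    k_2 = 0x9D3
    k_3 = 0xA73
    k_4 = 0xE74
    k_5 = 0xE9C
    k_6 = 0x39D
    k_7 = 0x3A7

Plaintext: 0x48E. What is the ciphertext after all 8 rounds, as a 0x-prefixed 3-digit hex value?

s_0 = plaintext = 0x48E
s_1 = Round(s_0, k_0) = 0xB81
s_2 = Round(s_1, k_1) = 0x865
s_3 = Round(s_2, k_2) = 0x56C
s_4 = Round(s_3, k_3) = 0xCB0
s_5 = Round(s_4, k_4) = 0x598
s_6 = Round(s_5, k_5) = 0xC8A
s_7 = Round(s_6, k_6) = 0x85A
s_8 = Round(s_7, k_7) = 0x73A

0x73A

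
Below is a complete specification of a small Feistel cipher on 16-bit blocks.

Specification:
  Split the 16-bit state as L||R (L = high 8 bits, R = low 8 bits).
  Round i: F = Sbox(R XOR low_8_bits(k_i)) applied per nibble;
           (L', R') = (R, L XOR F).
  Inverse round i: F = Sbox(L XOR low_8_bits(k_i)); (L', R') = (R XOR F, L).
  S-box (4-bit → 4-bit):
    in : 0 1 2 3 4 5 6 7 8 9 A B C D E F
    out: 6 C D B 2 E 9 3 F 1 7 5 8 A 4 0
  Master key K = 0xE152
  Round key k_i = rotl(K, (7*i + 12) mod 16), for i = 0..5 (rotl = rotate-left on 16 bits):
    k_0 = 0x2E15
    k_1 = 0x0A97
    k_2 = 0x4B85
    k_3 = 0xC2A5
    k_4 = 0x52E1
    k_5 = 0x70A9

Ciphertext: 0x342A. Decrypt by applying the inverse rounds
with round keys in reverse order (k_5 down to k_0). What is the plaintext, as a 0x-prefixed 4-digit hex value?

0x981A

s_0 = ciphertext = 0x342A
s_1 = InvRound(s_0, k_5) = 0x3034
s_2 = InvRound(s_1, k_4) = 0x9830
s_3 = InvRound(s_2, k_3) = 0x8A98
s_4 = InvRound(s_3, k_2) = 0xF88A
s_5 = InvRound(s_4, k_1) = 0x1AF8
s_6 = InvRound(s_5, k_0) = 0x981A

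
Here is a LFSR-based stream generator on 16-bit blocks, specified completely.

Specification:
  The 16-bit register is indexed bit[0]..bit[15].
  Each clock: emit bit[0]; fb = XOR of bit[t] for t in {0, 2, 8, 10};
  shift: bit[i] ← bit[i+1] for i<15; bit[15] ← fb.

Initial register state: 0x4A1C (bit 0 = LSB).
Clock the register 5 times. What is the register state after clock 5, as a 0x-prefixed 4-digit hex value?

reg_0 = 0x4A1C
clock 1: out=0, reg = 0xA50E
clock 2: out=0, reg = 0xD287
clock 3: out=1, reg = 0x6943
clock 4: out=1, reg = 0x34A1
clock 5: out=1, reg = 0x1A50

0x1A50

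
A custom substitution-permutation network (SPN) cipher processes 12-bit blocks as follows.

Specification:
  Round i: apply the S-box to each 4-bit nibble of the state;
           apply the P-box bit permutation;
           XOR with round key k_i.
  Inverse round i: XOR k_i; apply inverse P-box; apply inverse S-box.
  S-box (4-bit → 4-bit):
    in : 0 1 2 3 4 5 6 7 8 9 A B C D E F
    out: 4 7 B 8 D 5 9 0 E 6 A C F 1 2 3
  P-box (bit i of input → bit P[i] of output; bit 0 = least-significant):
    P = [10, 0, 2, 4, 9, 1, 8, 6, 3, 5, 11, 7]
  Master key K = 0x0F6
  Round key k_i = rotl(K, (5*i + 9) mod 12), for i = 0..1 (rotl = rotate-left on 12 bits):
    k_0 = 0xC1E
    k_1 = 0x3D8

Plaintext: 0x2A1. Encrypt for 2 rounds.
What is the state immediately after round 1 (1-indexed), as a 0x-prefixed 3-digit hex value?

s_0 = plaintext = 0x2A1
s_1 = Round(s_0, k_0) = 0x8F1
s_2 = Round(s_1, k_1) = 0xD7F

0x8F1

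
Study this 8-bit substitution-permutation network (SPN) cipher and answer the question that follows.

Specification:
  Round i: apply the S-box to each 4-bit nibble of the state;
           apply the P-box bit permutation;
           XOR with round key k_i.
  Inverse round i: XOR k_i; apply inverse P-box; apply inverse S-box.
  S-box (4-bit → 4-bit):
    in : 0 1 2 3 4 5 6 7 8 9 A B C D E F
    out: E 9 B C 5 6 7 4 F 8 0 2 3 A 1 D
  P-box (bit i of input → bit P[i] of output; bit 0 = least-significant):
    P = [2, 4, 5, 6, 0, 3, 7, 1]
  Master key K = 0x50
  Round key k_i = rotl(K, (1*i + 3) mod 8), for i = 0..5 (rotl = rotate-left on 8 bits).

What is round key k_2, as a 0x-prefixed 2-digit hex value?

0x0A

K = 0x50
k_0 = rotl(K, (1*0+3) mod 8) = rotl(K, 3) = 0x82
k_1 = rotl(K, (1*1+3) mod 8) = rotl(K, 4) = 0x05
k_2 = rotl(K, (1*2+3) mod 8) = rotl(K, 5) = 0x0A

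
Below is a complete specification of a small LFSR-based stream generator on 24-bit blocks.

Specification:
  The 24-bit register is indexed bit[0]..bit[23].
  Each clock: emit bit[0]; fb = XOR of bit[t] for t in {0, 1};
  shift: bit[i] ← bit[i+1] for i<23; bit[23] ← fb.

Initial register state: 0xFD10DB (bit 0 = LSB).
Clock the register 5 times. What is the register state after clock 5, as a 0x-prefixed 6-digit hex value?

0xB7E886

reg_0 = 0xFD10DB
clock 1: out=1, reg = 0x7E886D
clock 2: out=1, reg = 0xBF4436
clock 3: out=0, reg = 0xDFA21B
clock 4: out=1, reg = 0x6FD10D
clock 5: out=1, reg = 0xB7E886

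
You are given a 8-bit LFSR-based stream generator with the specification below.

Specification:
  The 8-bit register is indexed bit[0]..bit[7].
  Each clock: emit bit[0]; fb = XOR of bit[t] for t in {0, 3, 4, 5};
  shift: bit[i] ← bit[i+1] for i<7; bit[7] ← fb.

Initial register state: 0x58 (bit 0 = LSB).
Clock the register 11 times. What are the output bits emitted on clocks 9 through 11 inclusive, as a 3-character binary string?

001

reg_0 = 0x58
clock 1: out=0, reg = 0x2C
clock 2: out=0, reg = 0x16
clock 3: out=0, reg = 0x8B
clock 4: out=1, reg = 0x45
clock 5: out=1, reg = 0xA2
clock 6: out=0, reg = 0xD1
clock 7: out=1, reg = 0x68
clock 8: out=0, reg = 0x34
clock 9: out=0, reg = 0x1A
clock 10: out=0, reg = 0x0D
clock 11: out=1, reg = 0x06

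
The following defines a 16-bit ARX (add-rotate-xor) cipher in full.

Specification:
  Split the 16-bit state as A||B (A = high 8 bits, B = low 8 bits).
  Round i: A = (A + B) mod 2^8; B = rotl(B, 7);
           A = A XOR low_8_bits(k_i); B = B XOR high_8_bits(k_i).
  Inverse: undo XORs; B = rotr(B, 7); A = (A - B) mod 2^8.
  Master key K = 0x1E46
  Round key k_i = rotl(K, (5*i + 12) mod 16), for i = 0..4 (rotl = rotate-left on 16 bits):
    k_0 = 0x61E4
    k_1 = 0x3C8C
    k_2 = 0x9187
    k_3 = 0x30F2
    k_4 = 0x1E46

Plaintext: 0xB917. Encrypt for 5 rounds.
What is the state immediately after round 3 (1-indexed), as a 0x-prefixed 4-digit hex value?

0x5C35

s_0 = plaintext = 0xB917
s_1 = Round(s_0, k_0) = 0x34EA
s_2 = Round(s_1, k_1) = 0x9249
s_3 = Round(s_2, k_2) = 0x5C35
s_4 = Round(s_3, k_3) = 0x63AA
s_5 = Round(s_4, k_4) = 0x4B4B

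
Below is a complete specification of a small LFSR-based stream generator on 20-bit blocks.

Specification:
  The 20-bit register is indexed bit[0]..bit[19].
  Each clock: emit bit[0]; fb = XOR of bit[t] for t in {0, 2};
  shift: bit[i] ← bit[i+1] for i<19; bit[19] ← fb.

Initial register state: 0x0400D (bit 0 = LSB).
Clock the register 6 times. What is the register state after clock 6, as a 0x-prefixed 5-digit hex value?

reg_0 = 0x0400D
clock 1: out=1, reg = 0x02006
clock 2: out=0, reg = 0x81003
clock 3: out=1, reg = 0xC0801
clock 4: out=1, reg = 0xE0400
clock 5: out=0, reg = 0x70200
clock 6: out=0, reg = 0x38100

0x38100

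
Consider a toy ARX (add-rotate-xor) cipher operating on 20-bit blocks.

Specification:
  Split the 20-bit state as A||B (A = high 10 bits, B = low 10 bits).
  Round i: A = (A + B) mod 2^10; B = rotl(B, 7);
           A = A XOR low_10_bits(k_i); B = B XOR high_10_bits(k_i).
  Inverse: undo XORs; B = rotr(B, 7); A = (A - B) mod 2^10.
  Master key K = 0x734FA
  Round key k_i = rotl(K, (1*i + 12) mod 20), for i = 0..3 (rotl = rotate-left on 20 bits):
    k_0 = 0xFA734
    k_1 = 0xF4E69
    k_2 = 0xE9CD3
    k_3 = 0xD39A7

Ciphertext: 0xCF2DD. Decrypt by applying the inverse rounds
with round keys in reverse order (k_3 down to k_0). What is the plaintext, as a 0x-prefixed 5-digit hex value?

0x7022C

s_0 = ciphertext = 0xCF2DD
s_1 = InvRound(s_0, k_3) = 0x8009B
s_2 = InvRound(s_1, k_2) = 0x3B5E6
s_3 = InvRound(s_2, k_1) = 0x361AC
s_4 = InvRound(s_3, k_0) = 0x7022C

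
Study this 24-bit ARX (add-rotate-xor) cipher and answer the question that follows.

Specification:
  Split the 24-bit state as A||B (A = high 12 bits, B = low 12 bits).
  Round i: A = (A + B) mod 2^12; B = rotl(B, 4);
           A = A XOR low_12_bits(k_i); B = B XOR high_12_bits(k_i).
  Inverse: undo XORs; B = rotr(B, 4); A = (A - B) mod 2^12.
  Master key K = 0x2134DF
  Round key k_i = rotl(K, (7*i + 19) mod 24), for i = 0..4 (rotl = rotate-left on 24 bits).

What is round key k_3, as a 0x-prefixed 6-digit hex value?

0xDF2134

K = 0x2134DF
k_0 = rotl(K, (7*0+19) mod 24) = rotl(K, 19) = 0xF909A6
k_1 = rotl(K, (7*1+19) mod 24) = rotl(K, 2) = 0x84D37C
k_2 = rotl(K, (7*2+19) mod 24) = rotl(K, 9) = 0x69BE42
k_3 = rotl(K, (7*3+19) mod 24) = rotl(K, 16) = 0xDF2134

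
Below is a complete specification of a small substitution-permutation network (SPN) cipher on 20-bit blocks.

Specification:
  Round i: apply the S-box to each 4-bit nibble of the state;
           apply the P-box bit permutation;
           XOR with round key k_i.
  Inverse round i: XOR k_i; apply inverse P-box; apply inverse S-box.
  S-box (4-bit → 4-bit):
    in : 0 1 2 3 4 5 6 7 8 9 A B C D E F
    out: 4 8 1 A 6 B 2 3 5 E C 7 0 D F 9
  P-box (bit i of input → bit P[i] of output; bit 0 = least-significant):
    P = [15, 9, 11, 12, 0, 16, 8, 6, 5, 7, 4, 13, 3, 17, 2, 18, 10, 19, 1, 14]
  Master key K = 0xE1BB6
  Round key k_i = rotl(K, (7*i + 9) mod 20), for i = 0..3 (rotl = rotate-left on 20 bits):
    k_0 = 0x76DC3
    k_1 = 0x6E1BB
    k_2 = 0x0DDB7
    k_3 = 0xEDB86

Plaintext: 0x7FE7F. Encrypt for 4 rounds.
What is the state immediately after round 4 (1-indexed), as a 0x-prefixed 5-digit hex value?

s_0 = plaintext = 0x7FE7F
s_1 = Round(s_0, k_0) = 0xAD97A
s_2 = Round(s_1, k_1) = 0x39924
s_3 = Round(s_2, k_2) = 0xEB722
s_4 = Round(s_3, k_3) = 0x41F29

0x41F29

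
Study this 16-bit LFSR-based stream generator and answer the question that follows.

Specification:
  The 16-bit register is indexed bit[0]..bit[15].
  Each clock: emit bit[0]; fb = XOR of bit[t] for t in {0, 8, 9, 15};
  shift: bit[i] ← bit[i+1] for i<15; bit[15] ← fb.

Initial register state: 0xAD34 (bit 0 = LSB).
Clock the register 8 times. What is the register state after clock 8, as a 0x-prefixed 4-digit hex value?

reg_0 = 0xAD34
clock 1: out=0, reg = 0x569A
clock 2: out=0, reg = 0xAB4D
clock 3: out=1, reg = 0x55A6
clock 4: out=0, reg = 0xAAD3
clock 5: out=1, reg = 0xD569
clock 6: out=1, reg = 0xEAB4
clock 7: out=0, reg = 0x755A
clock 8: out=0, reg = 0xBAAD

0xBAAD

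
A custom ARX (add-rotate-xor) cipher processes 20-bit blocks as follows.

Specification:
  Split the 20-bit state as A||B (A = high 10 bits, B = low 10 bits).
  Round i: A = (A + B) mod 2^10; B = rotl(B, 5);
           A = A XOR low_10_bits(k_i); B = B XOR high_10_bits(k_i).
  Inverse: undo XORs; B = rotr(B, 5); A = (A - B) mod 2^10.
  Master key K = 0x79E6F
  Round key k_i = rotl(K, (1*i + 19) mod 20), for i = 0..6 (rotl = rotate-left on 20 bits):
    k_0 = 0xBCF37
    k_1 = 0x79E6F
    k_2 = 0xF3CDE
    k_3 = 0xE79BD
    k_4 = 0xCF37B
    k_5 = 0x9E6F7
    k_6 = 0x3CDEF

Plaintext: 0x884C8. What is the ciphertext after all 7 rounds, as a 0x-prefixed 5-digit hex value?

s_0 = plaintext = 0x884C8
s_1 = Round(s_0, k_0) = 0x77BF5
s_2 = Round(s_1, k_1) = 0xEF358
s_3 = Round(s_2, k_2) = 0xF28D5
s_4 = Round(s_3, k_3) = 0x48938
s_5 = Round(s_4, k_4) = 0x48435
s_6 = Round(s_5, k_5) = 0xE84D8
s_7 = Round(s_6, k_6) = 0x65BF5

0x65BF5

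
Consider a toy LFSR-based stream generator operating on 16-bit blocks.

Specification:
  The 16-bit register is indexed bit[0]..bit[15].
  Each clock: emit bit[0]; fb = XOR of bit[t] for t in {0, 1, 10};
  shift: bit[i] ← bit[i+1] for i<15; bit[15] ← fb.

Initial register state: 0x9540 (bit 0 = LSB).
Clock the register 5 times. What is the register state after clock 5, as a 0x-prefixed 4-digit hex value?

reg_0 = 0x9540
clock 1: out=0, reg = 0xCAA0
clock 2: out=0, reg = 0x6550
clock 3: out=0, reg = 0xB2A8
clock 4: out=0, reg = 0x5954
clock 5: out=0, reg = 0x2CAA

0x2CAA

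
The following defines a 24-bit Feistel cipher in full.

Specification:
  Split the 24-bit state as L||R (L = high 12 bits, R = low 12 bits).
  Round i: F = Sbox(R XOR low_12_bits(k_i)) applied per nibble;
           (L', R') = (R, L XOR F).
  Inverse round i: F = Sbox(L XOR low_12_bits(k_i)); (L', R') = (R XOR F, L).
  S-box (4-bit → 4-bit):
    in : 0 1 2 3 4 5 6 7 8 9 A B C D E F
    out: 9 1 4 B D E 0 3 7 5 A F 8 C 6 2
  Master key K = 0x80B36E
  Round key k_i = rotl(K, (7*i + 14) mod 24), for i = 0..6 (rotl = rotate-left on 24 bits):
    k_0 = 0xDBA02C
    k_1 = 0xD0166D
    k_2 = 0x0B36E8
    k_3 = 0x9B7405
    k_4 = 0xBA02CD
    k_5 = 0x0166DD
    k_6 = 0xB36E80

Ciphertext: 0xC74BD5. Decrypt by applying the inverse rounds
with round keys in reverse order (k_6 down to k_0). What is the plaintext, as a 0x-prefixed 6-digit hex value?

s_0 = ciphertext = 0xC74BD5
s_1 = InvRound(s_0, k_6) = 0xFF8C74
s_2 = InvRound(s_1, k_5) = 0x93AFF8
s_3 = InvRound(s_2, k_4) = 0x0DB93A
s_4 = InvRound(s_3, k_3) = 0x4FC0DB
s_5 = InvRound(s_4, k_2) = 0x4C64FC
s_6 = InvRound(s_5, k_1) = 0x0534C6
s_7 = InvRound(s_6, k_0) = 0xDF4053

0xDF4053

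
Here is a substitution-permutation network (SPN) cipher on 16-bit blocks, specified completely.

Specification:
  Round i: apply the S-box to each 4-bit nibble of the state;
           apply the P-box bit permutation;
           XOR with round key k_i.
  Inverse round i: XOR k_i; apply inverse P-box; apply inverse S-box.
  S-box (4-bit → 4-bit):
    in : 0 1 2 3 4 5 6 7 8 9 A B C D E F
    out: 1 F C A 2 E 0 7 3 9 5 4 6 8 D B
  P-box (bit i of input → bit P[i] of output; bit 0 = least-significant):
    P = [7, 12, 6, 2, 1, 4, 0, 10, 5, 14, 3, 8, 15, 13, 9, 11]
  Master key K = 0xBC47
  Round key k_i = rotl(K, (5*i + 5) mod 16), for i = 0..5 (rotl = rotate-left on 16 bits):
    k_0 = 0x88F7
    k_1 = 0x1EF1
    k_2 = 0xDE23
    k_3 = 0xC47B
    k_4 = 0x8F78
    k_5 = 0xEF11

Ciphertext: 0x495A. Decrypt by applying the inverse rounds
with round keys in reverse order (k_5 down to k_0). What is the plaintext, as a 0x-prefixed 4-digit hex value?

s_0 = ciphertext = 0x495A
s_1 = InvRound(s_0, k_5) = 0x7BEB
s_2 = InvRound(s_1, k_4) = 0x8418
s_3 = InvRound(s_2, k_3) = 0x68AB
s_4 = InvRound(s_3, k_2) = 0x7BD8
s_5 = InvRound(s_4, k_1) = 0x4126
s_6 = InvRound(s_5, k_0) = 0x93CA

0x93CA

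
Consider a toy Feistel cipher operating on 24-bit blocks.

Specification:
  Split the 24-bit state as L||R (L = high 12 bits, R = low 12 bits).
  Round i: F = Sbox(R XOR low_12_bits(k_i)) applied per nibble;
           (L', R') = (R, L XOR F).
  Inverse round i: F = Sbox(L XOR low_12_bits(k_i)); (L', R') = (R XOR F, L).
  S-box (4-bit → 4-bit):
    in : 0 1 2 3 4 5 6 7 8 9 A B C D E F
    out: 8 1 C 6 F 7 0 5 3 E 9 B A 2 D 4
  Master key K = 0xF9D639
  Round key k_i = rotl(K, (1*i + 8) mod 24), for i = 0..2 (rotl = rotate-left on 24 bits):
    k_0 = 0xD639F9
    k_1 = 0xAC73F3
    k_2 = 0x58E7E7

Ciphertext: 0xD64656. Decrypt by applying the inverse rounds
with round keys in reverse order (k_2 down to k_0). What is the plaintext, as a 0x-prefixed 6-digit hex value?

0x23B782

s_0 = ciphertext = 0xD64656
s_1 = InvRound(s_0, k_2) = 0xF60D64
s_2 = InvRound(s_1, k_1) = 0x782F60
s_3 = InvRound(s_2, k_0) = 0x23B782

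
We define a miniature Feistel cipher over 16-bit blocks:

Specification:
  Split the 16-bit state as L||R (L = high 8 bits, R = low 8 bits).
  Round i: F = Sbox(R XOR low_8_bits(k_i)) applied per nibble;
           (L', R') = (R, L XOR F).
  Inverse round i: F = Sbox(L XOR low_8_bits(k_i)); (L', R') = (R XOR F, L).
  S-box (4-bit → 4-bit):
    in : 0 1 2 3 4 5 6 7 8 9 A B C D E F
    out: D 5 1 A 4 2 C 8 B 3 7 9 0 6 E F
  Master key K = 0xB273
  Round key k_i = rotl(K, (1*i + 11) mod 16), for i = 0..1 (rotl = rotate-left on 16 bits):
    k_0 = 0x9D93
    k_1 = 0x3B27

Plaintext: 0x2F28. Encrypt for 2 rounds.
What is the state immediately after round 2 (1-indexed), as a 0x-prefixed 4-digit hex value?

0xB61D

s_0 = plaintext = 0x2F28
s_1 = Round(s_0, k_0) = 0x28B6
s_2 = Round(s_1, k_1) = 0xB61D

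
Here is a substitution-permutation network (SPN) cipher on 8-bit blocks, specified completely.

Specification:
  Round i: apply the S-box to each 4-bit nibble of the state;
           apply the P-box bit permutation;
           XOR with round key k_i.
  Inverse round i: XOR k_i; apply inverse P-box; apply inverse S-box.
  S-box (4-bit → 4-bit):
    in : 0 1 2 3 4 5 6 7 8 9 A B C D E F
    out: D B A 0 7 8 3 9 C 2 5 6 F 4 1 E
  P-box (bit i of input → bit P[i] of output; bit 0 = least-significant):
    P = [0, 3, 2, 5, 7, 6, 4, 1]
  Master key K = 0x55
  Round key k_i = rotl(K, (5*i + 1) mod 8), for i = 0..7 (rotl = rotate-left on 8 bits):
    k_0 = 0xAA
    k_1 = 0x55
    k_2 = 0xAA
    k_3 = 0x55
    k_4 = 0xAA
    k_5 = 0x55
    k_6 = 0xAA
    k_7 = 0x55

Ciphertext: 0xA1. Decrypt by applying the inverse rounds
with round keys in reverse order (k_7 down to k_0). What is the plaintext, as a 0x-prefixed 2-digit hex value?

0xFD

s_0 = ciphertext = 0xA1
s_1 = InvRound(s_0, k_7) = 0x48
s_2 = InvRound(s_1, k_6) = 0x15
s_3 = InvRound(s_2, k_5) = 0x93
s_4 = InvRound(s_3, k_4) = 0xD1
s_5 = InvRound(s_4, k_3) = 0xED
s_6 = InvRound(s_5, k_2) = 0x2A
s_7 = InvRound(s_6, k_1) = 0xFC
s_8 = InvRound(s_7, k_0) = 0xFD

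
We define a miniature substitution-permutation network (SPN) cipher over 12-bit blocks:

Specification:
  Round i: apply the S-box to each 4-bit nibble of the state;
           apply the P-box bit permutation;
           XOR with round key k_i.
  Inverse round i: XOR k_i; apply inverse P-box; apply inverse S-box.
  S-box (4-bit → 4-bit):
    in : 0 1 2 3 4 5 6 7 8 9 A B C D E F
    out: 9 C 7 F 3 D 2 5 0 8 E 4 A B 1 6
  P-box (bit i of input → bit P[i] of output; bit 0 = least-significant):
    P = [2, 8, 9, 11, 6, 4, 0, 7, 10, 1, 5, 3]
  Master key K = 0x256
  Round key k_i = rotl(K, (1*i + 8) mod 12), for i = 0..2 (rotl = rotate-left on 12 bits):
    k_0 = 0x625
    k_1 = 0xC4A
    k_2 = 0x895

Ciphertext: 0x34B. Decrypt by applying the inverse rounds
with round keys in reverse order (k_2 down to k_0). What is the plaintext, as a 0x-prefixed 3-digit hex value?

0x013

s_0 = ciphertext = 0x34B
s_1 = InvRound(s_0, k_2) = 0xCD3
s_2 = InvRound(s_1, k_1) = 0x9A8
s_3 = InvRound(s_2, k_0) = 0x013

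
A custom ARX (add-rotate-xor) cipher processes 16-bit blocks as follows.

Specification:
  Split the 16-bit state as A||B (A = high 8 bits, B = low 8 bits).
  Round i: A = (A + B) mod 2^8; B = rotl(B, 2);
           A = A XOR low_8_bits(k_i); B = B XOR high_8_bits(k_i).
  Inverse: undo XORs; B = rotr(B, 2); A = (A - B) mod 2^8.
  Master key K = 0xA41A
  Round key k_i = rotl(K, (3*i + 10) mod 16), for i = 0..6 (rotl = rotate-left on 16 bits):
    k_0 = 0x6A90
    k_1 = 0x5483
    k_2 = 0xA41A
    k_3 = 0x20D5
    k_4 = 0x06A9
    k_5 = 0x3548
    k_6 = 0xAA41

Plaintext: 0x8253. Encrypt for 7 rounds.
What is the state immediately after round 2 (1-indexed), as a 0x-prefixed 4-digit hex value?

0xEFC8

s_0 = plaintext = 0x8253
s_1 = Round(s_0, k_0) = 0x4527
s_2 = Round(s_1, k_1) = 0xEFC8
s_3 = Round(s_2, k_2) = 0xAD87
s_4 = Round(s_3, k_3) = 0xE13E
s_5 = Round(s_4, k_4) = 0xB6FE
s_6 = Round(s_5, k_5) = 0xFCCE
s_7 = Round(s_6, k_6) = 0x8B91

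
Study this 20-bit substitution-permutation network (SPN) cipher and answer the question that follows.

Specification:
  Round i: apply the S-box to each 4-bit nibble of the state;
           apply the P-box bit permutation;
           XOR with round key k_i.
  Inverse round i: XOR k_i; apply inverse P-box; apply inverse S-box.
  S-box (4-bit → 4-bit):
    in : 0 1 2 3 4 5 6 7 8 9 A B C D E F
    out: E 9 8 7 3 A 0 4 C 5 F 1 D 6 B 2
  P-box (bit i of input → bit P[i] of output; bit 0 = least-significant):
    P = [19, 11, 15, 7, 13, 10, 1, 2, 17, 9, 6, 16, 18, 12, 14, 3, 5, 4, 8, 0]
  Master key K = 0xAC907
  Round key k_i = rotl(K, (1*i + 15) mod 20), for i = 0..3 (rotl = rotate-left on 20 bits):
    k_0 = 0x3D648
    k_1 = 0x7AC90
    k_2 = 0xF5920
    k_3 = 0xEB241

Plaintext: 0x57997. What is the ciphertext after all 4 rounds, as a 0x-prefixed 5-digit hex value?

0xD1BEE

s_0 = plaintext = 0x57997
s_1 = Round(s_0, k_0) = 0x1361B
s_2 = Round(s_1, k_1) = 0xBDCB5
s_3 = Round(s_2, k_2) = 0xC21C0
s_4 = Round(s_3, k_3) = 0xD1BEE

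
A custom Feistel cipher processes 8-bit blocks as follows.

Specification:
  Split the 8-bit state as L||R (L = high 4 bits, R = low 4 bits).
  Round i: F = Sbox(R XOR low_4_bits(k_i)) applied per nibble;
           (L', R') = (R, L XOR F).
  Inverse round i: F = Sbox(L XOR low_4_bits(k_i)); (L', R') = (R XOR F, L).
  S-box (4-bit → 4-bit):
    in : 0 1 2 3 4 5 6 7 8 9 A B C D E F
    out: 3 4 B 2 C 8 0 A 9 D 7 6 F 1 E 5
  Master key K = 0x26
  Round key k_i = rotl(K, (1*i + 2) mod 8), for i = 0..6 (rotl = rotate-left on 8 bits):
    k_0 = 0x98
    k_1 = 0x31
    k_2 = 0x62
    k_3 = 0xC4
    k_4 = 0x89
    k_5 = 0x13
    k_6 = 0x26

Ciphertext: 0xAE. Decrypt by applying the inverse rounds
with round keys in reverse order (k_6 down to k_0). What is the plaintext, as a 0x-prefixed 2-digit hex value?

s_0 = ciphertext = 0xAE
s_1 = InvRound(s_0, k_6) = 0x1A
s_2 = InvRound(s_1, k_5) = 0x11
s_3 = InvRound(s_2, k_4) = 0x81
s_4 = InvRound(s_3, k_3) = 0xE8
s_5 = InvRound(s_4, k_2) = 0x7E
s_6 = InvRound(s_5, k_1) = 0xE7
s_7 = InvRound(s_6, k_0) = 0x7E

0x7E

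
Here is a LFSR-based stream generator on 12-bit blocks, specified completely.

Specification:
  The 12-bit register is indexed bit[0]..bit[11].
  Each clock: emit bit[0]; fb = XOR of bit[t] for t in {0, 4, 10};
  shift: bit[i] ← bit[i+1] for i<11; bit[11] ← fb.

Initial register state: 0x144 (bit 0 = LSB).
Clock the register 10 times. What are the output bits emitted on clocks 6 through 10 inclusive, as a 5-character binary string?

reg_0 = 0x144
clock 1: out=0, reg = 0x0A2
clock 2: out=0, reg = 0x051
clock 3: out=1, reg = 0x028
clock 4: out=0, reg = 0x014
clock 5: out=0, reg = 0x80A
clock 6: out=0, reg = 0x405
clock 7: out=1, reg = 0x202
clock 8: out=0, reg = 0x101
clock 9: out=1, reg = 0x880
clock 10: out=0, reg = 0x440

01010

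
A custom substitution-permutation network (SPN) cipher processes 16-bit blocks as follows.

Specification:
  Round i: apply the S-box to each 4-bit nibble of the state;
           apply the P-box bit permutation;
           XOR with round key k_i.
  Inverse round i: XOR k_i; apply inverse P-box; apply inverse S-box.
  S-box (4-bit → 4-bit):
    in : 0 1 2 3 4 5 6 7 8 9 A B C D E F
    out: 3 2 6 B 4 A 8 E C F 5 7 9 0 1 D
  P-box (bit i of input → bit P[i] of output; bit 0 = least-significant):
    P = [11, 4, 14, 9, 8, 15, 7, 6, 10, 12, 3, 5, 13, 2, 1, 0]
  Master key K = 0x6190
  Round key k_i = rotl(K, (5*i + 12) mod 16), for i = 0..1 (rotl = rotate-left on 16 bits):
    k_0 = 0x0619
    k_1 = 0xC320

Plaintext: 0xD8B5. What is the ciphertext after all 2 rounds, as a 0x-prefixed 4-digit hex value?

0xD293

s_0 = plaintext = 0xD8B5
s_1 = Round(s_0, k_0) = 0x85A1
s_2 = Round(s_1, k_1) = 0xD293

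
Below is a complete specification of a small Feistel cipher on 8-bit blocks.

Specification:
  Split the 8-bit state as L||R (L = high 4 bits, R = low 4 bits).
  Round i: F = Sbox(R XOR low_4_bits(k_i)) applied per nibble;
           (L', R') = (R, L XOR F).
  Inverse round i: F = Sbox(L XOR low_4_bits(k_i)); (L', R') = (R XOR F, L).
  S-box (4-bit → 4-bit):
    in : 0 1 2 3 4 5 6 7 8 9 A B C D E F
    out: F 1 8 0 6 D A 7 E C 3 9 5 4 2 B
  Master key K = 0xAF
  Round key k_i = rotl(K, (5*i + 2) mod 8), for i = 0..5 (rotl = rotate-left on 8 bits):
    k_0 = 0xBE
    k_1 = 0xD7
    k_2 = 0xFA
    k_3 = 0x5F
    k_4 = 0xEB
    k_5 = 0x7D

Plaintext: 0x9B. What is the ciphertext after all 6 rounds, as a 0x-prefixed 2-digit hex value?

s_0 = plaintext = 0x9B
s_1 = Round(s_0, k_0) = 0xB4
s_2 = Round(s_1, k_1) = 0x4B
s_3 = Round(s_2, k_2) = 0xB5
s_4 = Round(s_3, k_3) = 0x58
s_5 = Round(s_4, k_4) = 0x85
s_6 = Round(s_5, k_5) = 0x56

0x56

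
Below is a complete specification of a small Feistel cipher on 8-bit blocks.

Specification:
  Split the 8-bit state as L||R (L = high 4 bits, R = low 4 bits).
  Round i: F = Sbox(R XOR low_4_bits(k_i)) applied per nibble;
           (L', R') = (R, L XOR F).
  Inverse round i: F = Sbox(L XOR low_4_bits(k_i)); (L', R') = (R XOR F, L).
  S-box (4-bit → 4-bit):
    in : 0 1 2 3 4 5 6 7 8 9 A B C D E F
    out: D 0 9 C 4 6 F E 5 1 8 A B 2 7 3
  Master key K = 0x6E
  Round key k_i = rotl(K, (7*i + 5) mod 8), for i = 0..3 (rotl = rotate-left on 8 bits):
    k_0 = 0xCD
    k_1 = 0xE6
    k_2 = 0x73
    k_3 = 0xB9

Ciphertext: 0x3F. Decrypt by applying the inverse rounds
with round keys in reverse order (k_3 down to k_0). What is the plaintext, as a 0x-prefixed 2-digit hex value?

0xF7

s_0 = ciphertext = 0x3F
s_1 = InvRound(s_0, k_3) = 0x73
s_2 = InvRound(s_1, k_2) = 0x77
s_3 = InvRound(s_2, k_1) = 0x77
s_4 = InvRound(s_3, k_0) = 0xF7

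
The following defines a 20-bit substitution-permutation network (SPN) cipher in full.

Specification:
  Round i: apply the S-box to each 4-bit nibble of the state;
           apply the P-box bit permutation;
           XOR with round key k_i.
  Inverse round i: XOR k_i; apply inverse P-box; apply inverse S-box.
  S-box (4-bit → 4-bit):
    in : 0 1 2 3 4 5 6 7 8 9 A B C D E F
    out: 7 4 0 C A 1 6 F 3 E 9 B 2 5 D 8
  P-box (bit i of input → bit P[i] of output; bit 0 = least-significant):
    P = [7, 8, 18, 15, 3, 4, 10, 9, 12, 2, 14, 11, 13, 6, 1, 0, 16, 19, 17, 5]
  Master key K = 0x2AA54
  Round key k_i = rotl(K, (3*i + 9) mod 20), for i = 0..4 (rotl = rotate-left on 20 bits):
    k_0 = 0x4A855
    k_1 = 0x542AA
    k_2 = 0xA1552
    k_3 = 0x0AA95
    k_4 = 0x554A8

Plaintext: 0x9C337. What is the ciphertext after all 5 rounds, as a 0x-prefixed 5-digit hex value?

0xAE5F8

s_0 = plaintext = 0x9C337
s_1 = Round(s_0, k_0) = 0xA67B5
s_2 = Round(s_1, k_1) = 0x41854
s_3 = Round(s_2, k_2) = 0x2847C
s_4 = Round(s_3, k_3) = 0x085C9
s_5 = Round(s_4, k_4) = 0xAE5F8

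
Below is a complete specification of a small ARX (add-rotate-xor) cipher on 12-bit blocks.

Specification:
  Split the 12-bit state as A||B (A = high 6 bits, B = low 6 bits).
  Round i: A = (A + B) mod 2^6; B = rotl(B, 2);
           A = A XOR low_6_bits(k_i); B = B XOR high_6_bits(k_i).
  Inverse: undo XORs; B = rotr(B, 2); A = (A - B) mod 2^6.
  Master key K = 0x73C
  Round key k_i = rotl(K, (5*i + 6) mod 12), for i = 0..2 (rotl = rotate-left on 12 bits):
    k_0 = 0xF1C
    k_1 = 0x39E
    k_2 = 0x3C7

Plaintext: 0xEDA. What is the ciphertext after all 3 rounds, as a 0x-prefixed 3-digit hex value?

0x722

s_0 = plaintext = 0xEDA
s_1 = Round(s_0, k_0) = 0x255
s_2 = Round(s_1, k_1) = 0x01B
s_3 = Round(s_2, k_2) = 0x722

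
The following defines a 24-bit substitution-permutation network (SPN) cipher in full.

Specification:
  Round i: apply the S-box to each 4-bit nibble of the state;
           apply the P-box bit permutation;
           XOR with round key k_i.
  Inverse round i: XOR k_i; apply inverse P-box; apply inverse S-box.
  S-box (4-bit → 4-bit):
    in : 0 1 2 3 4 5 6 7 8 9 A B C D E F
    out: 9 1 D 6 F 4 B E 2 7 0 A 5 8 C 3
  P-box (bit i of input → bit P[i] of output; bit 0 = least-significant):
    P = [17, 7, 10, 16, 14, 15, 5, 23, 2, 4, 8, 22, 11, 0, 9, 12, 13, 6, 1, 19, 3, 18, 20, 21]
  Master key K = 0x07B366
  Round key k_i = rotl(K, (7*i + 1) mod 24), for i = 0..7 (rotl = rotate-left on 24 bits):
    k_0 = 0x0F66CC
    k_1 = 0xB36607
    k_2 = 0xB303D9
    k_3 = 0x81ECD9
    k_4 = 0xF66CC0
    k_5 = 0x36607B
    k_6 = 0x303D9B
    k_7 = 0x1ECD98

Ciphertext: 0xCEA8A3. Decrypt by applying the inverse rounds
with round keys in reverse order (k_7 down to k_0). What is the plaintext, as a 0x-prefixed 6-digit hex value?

0xD871CB

s_0 = ciphertext = 0xCEA8A3
s_1 = InvRound(s_0, k_7) = 0xCC8725
s_2 = InvRound(s_1, k_6) = 0x422678
s_3 = InvRound(s_2, k_5) = 0x753D15
s_4 = InvRound(s_3, k_4) = 0xA8B906
s_5 = InvRound(s_4, k_3) = 0x07B917
s_6 = InvRound(s_5, k_2) = 0x4921B8
s_7 = InvRound(s_6, k_1) = 0x2E3429
s_8 = InvRound(s_7, k_0) = 0xD871CB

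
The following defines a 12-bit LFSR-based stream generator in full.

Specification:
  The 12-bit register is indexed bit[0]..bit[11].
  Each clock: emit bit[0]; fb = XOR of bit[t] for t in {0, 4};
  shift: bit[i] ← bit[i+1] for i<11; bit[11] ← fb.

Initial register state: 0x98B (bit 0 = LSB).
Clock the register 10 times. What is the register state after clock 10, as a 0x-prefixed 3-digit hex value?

0x84E

reg_0 = 0x98B
clock 1: out=1, reg = 0xCC5
clock 2: out=1, reg = 0xE62
clock 3: out=0, reg = 0x731
clock 4: out=1, reg = 0x398
clock 5: out=0, reg = 0x9CC
clock 6: out=0, reg = 0x4E6
clock 7: out=0, reg = 0x273
clock 8: out=1, reg = 0x139
clock 9: out=1, reg = 0x09C
clock 10: out=0, reg = 0x84E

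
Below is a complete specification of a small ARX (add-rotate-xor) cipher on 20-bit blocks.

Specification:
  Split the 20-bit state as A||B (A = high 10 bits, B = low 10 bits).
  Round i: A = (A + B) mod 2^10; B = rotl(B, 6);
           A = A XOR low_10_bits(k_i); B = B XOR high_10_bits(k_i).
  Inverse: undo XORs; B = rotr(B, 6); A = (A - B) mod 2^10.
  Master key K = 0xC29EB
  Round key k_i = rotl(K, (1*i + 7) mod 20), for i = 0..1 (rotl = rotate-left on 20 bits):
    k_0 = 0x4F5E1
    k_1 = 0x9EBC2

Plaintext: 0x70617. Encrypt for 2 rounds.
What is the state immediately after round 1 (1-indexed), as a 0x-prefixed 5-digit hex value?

s_0 = plaintext = 0x70617
s_1 = Round(s_0, k_0) = 0x8E4DC
s_2 = Round(s_1, k_1) = 0x35D77

0x8E4DC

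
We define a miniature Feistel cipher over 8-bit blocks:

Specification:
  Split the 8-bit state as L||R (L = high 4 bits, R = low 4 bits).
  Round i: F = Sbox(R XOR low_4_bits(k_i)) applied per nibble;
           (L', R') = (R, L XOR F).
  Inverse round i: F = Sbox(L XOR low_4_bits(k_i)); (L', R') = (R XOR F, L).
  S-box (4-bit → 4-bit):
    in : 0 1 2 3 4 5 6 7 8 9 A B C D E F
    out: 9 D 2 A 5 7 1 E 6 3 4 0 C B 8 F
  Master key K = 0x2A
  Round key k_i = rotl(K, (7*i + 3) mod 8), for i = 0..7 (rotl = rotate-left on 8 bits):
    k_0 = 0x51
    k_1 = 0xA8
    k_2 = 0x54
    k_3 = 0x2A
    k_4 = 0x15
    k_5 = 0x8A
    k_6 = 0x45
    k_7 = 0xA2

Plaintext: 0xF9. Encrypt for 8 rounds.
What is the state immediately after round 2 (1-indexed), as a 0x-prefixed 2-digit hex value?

0x94

s_0 = plaintext = 0xF9
s_1 = Round(s_0, k_0) = 0x99
s_2 = Round(s_1, k_1) = 0x94
s_3 = Round(s_2, k_2) = 0x40
s_4 = Round(s_3, k_3) = 0x00
s_5 = Round(s_4, k_4) = 0x07
s_6 = Round(s_5, k_5) = 0x7B
s_7 = Round(s_6, k_6) = 0xBF
s_8 = Round(s_7, k_7) = 0xF0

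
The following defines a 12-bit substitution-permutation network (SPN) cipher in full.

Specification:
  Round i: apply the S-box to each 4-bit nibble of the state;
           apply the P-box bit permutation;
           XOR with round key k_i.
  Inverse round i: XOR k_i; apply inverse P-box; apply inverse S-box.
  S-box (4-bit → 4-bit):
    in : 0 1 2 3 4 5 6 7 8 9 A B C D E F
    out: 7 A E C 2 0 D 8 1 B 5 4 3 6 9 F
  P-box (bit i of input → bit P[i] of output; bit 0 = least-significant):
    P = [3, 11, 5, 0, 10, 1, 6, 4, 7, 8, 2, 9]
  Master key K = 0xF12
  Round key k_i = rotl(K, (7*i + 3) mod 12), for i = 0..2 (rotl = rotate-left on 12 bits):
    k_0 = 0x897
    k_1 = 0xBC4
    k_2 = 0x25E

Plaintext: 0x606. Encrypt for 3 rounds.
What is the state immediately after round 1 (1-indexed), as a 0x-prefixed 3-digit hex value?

0xE78

s_0 = plaintext = 0x606
s_1 = Round(s_0, k_0) = 0xE78
s_2 = Round(s_1, k_1) = 0x95C
s_3 = Round(s_2, k_2) = 0x9D6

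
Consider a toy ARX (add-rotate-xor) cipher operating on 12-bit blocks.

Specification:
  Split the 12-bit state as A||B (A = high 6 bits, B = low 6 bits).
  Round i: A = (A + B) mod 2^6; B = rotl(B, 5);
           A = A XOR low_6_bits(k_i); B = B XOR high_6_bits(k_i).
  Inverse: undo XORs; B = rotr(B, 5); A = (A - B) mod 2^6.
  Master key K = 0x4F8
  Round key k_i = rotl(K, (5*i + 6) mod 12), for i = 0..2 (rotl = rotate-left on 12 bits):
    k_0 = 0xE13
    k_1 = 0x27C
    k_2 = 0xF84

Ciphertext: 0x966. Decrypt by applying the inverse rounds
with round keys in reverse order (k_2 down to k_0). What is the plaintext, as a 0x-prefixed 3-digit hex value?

s_0 = ciphertext = 0x966
s_1 = InvRound(s_0, k_2) = 0xC70
s_2 = InvRound(s_1, k_1) = 0x6B3
s_3 = InvRound(s_2, k_0) = 0xCD6

0xCD6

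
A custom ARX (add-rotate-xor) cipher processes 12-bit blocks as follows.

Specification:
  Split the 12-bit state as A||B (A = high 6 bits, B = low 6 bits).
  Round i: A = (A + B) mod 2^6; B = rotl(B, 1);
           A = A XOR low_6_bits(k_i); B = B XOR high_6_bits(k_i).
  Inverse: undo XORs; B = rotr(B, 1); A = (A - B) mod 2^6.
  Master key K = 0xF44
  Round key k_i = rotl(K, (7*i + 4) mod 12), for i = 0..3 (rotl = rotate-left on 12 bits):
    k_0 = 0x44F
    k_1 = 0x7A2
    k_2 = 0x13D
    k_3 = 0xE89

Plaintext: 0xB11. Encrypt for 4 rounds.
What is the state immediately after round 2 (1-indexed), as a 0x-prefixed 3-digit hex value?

0x1F9

s_0 = plaintext = 0xB11
s_1 = Round(s_0, k_0) = 0xCB3
s_2 = Round(s_1, k_1) = 0x1F9
s_3 = Round(s_2, k_2) = 0xF77
s_4 = Round(s_3, k_3) = 0xF55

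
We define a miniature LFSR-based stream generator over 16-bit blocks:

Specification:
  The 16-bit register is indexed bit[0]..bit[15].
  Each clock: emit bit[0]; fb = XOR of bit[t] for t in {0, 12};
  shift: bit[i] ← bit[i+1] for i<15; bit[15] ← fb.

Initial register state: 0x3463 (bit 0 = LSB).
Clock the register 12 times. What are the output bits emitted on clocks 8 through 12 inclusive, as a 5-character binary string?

reg_0 = 0x3463
clock 1: out=1, reg = 0x1A31
clock 2: out=1, reg = 0x0D18
clock 3: out=0, reg = 0x068C
clock 4: out=0, reg = 0x0346
clock 5: out=0, reg = 0x01A3
clock 6: out=1, reg = 0x80D1
clock 7: out=1, reg = 0xC068
clock 8: out=0, reg = 0x6034
clock 9: out=0, reg = 0x301A
clock 10: out=0, reg = 0x980D
clock 11: out=1, reg = 0x4C06
clock 12: out=0, reg = 0x2603

00010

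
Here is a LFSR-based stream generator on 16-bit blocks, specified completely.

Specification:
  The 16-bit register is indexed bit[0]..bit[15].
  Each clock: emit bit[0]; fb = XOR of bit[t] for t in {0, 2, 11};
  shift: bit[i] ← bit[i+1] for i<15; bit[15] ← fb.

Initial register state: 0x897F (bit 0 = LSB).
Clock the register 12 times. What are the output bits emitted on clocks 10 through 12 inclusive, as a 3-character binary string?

reg_0 = 0x897F
clock 1: out=1, reg = 0xC4BF
clock 2: out=1, reg = 0x625F
clock 3: out=1, reg = 0x312F
clock 4: out=1, reg = 0x1897
clock 5: out=1, reg = 0x8C4B
clock 6: out=1, reg = 0x4625
clock 7: out=1, reg = 0x2312
clock 8: out=0, reg = 0x1189
clock 9: out=1, reg = 0x88C4
clock 10: out=0, reg = 0x4462
clock 11: out=0, reg = 0x2231
clock 12: out=1, reg = 0x9118

001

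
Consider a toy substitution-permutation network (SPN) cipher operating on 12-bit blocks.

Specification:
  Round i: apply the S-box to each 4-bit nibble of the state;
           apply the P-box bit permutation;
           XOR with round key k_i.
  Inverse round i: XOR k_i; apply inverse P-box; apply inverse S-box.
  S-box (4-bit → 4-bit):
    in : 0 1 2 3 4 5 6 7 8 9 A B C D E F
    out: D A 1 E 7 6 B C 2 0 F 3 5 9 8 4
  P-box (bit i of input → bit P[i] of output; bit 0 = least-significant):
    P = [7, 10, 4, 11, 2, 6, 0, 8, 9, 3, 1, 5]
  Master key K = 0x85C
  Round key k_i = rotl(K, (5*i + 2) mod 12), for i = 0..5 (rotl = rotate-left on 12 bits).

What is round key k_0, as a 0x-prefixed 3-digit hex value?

K = 0x85C
k_0 = rotl(K, (5*0+2) mod 12) = rotl(K, 2) = 0x172

0x172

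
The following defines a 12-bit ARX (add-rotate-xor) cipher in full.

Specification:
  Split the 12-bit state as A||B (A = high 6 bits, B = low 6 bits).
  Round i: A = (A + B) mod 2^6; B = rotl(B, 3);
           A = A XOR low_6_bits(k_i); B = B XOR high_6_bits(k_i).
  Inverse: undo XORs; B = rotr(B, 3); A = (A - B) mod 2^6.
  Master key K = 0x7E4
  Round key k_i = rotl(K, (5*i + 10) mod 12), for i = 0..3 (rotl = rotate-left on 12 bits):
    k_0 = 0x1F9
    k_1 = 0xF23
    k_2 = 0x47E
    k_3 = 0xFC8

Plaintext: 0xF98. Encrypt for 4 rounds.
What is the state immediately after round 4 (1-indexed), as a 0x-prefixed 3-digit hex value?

0x329

s_0 = plaintext = 0xF98
s_1 = Round(s_0, k_0) = 0xBC4
s_2 = Round(s_1, k_1) = 0x41C
s_3 = Round(s_2, k_2) = 0x4B2
s_4 = Round(s_3, k_3) = 0x329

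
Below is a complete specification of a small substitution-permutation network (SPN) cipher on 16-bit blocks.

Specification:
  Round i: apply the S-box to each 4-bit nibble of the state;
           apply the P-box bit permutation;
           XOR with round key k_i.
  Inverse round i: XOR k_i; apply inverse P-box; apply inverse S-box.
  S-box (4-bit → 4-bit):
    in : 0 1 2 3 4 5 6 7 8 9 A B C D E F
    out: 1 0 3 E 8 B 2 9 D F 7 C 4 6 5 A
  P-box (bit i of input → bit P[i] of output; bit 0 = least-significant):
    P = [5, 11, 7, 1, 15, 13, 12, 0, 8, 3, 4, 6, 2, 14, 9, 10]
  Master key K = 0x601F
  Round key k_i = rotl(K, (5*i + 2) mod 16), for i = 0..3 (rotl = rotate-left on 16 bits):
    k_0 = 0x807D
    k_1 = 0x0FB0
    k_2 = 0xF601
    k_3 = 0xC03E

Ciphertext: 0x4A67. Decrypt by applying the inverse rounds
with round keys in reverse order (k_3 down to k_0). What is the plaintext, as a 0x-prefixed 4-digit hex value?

s_0 = ciphertext = 0x4A67
s_1 = InvRound(s_0, k_3) = 0xC376
s_2 = InvRound(s_1, k_2) = 0x7837
s_3 = InvRound(s_2, k_1) = 0x903B
s_4 = InvRound(s_3, k_0) = 0x04C4

0x04C4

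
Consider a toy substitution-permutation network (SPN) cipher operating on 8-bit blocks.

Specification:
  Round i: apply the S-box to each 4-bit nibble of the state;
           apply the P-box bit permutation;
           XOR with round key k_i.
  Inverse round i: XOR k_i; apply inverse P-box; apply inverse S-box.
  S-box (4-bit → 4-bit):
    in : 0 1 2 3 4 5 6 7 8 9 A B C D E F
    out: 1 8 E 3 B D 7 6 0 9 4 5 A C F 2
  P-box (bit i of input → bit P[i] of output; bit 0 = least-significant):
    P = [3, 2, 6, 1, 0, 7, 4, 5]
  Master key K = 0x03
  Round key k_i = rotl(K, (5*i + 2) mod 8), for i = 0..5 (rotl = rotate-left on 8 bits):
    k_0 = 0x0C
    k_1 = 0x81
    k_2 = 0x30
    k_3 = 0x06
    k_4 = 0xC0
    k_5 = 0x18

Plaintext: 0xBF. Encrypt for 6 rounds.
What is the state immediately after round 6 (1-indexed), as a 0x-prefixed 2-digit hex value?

0x42

s_0 = plaintext = 0xBF
s_1 = Round(s_0, k_0) = 0x19
s_2 = Round(s_1, k_1) = 0xAB
s_3 = Round(s_2, k_2) = 0x68
s_4 = Round(s_3, k_3) = 0x97
s_5 = Round(s_4, k_4) = 0xA5
s_6 = Round(s_5, k_5) = 0x42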